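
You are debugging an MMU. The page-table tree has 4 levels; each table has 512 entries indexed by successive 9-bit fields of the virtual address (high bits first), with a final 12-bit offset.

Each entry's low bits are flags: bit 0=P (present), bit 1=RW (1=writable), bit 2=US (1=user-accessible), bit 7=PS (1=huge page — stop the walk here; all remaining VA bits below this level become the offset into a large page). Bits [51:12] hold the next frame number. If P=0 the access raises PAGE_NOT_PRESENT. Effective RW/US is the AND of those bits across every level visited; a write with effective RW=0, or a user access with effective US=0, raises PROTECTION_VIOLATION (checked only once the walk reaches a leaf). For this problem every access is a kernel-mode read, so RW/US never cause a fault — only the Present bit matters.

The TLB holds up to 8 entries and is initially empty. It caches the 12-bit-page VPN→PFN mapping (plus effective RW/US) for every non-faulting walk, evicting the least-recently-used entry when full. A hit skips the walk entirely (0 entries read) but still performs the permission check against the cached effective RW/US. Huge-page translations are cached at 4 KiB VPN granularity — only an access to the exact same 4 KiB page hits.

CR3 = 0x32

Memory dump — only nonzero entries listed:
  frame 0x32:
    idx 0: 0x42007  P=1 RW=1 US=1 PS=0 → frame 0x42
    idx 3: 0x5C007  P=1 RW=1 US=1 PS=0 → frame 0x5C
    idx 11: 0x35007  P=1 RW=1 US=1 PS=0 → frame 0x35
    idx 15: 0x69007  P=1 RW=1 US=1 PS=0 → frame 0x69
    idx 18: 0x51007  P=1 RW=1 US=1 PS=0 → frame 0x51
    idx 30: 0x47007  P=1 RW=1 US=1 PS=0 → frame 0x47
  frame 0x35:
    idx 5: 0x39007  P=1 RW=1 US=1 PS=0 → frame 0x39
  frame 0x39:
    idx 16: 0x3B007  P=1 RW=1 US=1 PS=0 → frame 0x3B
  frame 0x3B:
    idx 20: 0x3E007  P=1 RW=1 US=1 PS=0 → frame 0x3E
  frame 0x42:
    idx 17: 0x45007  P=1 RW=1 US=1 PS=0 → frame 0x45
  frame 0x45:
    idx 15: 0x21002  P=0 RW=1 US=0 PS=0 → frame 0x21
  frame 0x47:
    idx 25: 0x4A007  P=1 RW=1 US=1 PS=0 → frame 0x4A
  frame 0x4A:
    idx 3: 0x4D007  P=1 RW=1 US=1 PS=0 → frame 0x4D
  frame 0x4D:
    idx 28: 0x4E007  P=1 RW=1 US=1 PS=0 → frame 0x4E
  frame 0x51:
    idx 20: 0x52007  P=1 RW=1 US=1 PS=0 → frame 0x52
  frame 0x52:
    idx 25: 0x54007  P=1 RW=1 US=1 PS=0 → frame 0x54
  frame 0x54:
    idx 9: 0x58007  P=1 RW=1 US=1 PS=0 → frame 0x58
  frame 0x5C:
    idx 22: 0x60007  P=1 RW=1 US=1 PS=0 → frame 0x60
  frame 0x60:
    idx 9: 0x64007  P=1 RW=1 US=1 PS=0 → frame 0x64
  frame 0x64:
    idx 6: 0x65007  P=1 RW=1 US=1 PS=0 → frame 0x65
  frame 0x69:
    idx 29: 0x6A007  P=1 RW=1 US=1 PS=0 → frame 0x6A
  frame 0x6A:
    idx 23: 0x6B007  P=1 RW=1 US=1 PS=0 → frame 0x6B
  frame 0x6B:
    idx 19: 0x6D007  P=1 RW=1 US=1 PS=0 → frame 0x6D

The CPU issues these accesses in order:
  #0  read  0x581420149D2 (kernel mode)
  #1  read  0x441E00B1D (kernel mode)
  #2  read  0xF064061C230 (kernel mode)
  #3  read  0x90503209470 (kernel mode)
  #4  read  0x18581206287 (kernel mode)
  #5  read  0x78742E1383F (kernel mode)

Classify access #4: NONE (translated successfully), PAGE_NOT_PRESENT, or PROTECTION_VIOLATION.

Trace:
#0 VA=0x581420149D2 (r,kernel):
  [0] read 0x32 idx=11: raw=0x35007 flags P=1 W=1 U=1 S=0
  [1] read 0x35 idx=5: raw=0x39007 flags P=1 W=1 U=1 S=0
  [2] read 0x39 idx=16: raw=0x3B007 flags P=1 W=1 U=1 S=0
  [3] read 0x3B idx=20: raw=0x3E007 flags P=1 W=1 U=1 S=0
  ✓ 0x3E9D2  — 4 lookups
#1 VA=0x441E00B1D (r,kernel):
  [0] read 0x32 idx=0: raw=0x42007 flags P=1 W=1 U=1 S=0
  [1] read 0x42 idx=17: raw=0x45007 flags P=1 W=1 U=1 S=0
  [2] read 0x45 idx=15: raw=0x21002 flags P=0 W=1 U=0 S=0
  ⇒ fault: PAGE_NOT_PRESENT  — 3 lookups
#2 VA=0xF064061C230 (r,kernel):
  [0] read 0x32 idx=30: raw=0x47007 flags P=1 W=1 U=1 S=0
  [1] read 0x47 idx=25: raw=0x4A007 flags P=1 W=1 U=1 S=0
  [2] read 0x4A idx=3: raw=0x4D007 flags P=1 W=1 U=1 S=0
  [3] read 0x4D idx=28: raw=0x4E007 flags P=1 W=1 U=1 S=0
  ✓ 0x4E230  — 4 lookups
#3 VA=0x90503209470 (r,kernel):
  [0] read 0x32 idx=18: raw=0x51007 flags P=1 W=1 U=1 S=0
  [1] read 0x51 idx=20: raw=0x52007 flags P=1 W=1 U=1 S=0
  [2] read 0x52 idx=25: raw=0x54007 flags P=1 W=1 U=1 S=0
  [3] read 0x54 idx=9: raw=0x58007 flags P=1 W=1 U=1 S=0
  ✓ 0x58470  — 4 lookups
#4 VA=0x18581206287 (r,kernel):
  [0] read 0x32 idx=3: raw=0x5C007 flags P=1 W=1 U=1 S=0
  [1] read 0x5C idx=22: raw=0x60007 flags P=1 W=1 U=1 S=0
  [2] read 0x60 idx=9: raw=0x64007 flags P=1 W=1 U=1 S=0
  [3] read 0x64 idx=6: raw=0x65007 flags P=1 W=1 U=1 S=0
  ✓ 0x65287  — 4 lookups
#5 VA=0x78742E1383F (r,kernel):
  [0] read 0x32 idx=15: raw=0x69007 flags P=1 W=1 U=1 S=0
  [1] read 0x69 idx=29: raw=0x6A007 flags P=1 W=1 U=1 S=0
  [2] read 0x6A idx=23: raw=0x6B007 flags P=1 W=1 U=1 S=0
  [3] read 0x6B idx=19: raw=0x6D007 flags P=1 W=1 U=1 S=0
  ✓ 0x6D83F  — 4 lookups

Access #4 fault: NONE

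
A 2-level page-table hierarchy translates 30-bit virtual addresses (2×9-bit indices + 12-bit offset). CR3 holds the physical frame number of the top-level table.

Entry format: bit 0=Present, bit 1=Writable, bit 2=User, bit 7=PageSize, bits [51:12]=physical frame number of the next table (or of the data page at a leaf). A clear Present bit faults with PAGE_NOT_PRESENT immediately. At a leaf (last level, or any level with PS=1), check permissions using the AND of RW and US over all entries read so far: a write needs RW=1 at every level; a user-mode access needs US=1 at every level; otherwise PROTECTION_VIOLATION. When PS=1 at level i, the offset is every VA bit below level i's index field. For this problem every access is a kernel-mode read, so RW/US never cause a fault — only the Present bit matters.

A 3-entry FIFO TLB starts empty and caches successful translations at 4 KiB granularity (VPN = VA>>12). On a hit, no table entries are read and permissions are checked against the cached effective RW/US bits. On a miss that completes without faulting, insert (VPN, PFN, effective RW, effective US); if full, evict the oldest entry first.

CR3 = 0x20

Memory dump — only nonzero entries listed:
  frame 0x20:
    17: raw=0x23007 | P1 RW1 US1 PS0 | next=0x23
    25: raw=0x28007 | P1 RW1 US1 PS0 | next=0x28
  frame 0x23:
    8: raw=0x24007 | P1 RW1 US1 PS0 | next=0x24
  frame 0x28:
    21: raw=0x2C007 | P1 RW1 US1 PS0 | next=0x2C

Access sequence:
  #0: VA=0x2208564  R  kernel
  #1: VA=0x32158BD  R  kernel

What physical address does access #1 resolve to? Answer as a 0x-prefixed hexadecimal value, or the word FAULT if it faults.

Per-access translation:
#0 VA=0x2208564 (r,kernel):
  L0: frame=0x20 idx=17 entry=0x23007 [P=1 RW=1 US=1 PS=0]
  L1: frame=0x23 idx=8 entry=0x24007 [P=1 RW=1 US=1 PS=0]
  ✓ 0x24564  — 2 lookups
#1 VA=0x32158BD (r,kernel):
  L0: frame=0x20 idx=25 entry=0x28007 [P=1 RW=1 US=1 PS=0]
  L1: frame=0x28 idx=21 entry=0x2C007 [P=1 RW=1 US=1 PS=0]
  ✓ 0x2C8BD  — 2 lookups

Access #1 PA: 0x2C8BD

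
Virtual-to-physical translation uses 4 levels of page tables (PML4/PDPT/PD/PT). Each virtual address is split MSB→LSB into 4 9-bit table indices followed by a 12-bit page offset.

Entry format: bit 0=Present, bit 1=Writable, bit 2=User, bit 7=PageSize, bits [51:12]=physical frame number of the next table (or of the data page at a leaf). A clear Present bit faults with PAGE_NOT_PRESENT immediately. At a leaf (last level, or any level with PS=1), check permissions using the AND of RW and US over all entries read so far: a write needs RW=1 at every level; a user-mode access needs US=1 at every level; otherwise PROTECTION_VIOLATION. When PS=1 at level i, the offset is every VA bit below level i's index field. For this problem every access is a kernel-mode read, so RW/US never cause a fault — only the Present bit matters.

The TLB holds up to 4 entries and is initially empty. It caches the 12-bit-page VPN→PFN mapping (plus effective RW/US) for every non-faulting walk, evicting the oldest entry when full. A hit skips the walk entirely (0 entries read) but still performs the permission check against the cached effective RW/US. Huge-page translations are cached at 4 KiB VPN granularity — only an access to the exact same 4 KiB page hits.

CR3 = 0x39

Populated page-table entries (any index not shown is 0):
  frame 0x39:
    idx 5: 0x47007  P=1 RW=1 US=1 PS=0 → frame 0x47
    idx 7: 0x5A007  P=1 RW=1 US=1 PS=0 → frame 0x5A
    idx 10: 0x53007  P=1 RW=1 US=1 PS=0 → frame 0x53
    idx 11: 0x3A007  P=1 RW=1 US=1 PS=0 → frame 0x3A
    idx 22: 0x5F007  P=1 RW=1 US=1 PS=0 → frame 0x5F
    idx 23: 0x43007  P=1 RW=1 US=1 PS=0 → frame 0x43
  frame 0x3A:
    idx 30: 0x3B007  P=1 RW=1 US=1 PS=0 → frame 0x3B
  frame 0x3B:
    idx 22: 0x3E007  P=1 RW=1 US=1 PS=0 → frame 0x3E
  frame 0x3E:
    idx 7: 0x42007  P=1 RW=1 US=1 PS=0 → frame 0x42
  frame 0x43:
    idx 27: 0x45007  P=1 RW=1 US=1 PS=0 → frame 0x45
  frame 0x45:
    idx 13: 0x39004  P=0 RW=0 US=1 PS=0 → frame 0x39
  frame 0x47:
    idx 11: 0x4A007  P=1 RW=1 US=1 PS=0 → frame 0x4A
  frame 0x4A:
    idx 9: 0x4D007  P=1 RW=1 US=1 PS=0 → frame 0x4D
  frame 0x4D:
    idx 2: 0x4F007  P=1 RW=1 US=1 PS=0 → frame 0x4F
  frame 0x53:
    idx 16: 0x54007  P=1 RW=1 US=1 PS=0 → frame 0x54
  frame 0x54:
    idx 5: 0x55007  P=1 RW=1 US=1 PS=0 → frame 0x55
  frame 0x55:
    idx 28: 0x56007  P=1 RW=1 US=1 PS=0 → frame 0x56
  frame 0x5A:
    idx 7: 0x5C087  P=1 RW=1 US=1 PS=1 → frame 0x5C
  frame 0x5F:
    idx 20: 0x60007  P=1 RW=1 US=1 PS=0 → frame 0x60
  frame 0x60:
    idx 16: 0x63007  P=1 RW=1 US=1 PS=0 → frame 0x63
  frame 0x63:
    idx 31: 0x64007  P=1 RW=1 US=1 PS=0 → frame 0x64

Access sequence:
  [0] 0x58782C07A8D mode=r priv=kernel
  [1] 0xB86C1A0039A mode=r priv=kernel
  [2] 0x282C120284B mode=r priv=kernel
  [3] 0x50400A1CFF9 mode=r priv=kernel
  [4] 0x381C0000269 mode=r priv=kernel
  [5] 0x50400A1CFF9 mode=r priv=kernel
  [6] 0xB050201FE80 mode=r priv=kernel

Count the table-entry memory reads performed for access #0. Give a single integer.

Walk each access:
#0 VA=0x58782C07A8D (r,kernel):
  [0] read 0x39 idx=11: raw=0x3A007 flags P=1 W=1 U=1 S=0
  [1] read 0x3A idx=30: raw=0x3B007 flags P=1 W=1 U=1 S=0
  [2] read 0x3B idx=22: raw=0x3E007 flags P=1 W=1 U=1 S=0
  [3] read 0x3E idx=7: raw=0x42007 flags P=1 W=1 U=1 S=0
  → PA=0x42A8D  (4 entries read)
#1 VA=0xB86C1A0039A (r,kernel):
  [0] read 0x39 idx=23: raw=0x43007 flags P=1 W=1 U=1 S=0
  [1] read 0x43 idx=27: raw=0x45007 flags P=1 W=1 U=1 S=0
  [2] read 0x45 idx=13: raw=0x39004 flags P=0 W=0 U=1 S=0
  ⇒ fault: PAGE_NOT_PRESENT  — 3 lookups
#2 VA=0x282C120284B (r,kernel):
  [0] read 0x39 idx=5: raw=0x47007 flags P=1 W=1 U=1 S=0
  [1] read 0x47 idx=11: raw=0x4A007 flags P=1 W=1 U=1 S=0
  [2] read 0x4A idx=9: raw=0x4D007 flags P=1 W=1 U=1 S=0
  [3] read 0x4D idx=2: raw=0x4F007 flags P=1 W=1 U=1 S=0
  → PA=0x4F84B  (4 entries read)
#3 VA=0x50400A1CFF9 (r,kernel):
  [0] read 0x39 idx=10: raw=0x53007 flags P=1 W=1 U=1 S=0
  [1] read 0x53 idx=16: raw=0x54007 flags P=1 W=1 U=1 S=0
  [2] read 0x54 idx=5: raw=0x55007 flags P=1 W=1 U=1 S=0
  [3] read 0x55 idx=28: raw=0x56007 flags P=1 W=1 U=1 S=0
  → PA=0x56FF9  (4 entries read)
#4 VA=0x381C0000269 (r,kernel):
  [0] read 0x39 idx=7: raw=0x5A007 flags P=1 W=1 U=1 S=0
  [1] read 0x5A idx=7: raw=0x5C087 flags P=1 W=1 U=1 S=1
  → PA=0x5C269 (huge @L1)  (2 entries read)
#5 VA=0x50400A1CFF9 (r,kernel):
  TLB hit vpn=0x50400A1C → PA=0x56FF9
#6 VA=0xB050201FE80 (r,kernel):
  [0] read 0x39 idx=22: raw=0x5F007 flags P=1 W=1 U=1 S=0
  [1] read 0x5F idx=20: raw=0x60007 flags P=1 W=1 U=1 S=0
  [2] read 0x60 idx=16: raw=0x63007 flags P=1 W=1 U=1 S=0
  [3] read 0x63 idx=31: raw=0x64007 flags P=1 W=1 U=1 S=0
  → PA=0x64E80  (4 entries read)

Entries read for #0: 4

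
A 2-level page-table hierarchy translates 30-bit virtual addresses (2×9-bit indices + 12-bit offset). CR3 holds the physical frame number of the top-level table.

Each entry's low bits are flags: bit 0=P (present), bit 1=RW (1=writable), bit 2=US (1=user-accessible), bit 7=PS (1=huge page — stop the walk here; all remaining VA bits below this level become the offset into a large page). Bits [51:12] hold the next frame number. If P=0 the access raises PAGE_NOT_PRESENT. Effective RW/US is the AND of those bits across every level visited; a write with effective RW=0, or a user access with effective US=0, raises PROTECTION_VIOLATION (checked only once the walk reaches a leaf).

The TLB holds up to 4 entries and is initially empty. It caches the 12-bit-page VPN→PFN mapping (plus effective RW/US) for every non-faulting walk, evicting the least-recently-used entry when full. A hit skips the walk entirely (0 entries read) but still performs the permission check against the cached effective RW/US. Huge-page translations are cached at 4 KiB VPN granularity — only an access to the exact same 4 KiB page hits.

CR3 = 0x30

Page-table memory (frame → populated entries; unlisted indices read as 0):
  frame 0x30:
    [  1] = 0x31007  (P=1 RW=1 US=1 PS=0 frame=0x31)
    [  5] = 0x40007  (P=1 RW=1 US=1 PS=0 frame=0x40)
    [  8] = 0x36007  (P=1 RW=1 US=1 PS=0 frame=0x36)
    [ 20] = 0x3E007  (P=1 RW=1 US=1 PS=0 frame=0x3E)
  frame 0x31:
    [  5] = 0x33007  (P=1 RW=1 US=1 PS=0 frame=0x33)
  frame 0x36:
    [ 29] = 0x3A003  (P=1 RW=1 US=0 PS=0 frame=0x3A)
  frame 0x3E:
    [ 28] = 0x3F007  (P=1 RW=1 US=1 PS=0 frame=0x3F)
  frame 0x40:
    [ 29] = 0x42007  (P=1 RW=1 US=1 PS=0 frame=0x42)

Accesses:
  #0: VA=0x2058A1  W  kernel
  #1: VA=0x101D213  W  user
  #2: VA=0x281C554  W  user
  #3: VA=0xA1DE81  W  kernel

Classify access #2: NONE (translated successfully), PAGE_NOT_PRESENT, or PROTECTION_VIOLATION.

Trace:
#0 VA=0x2058A1 (w,kernel):
  L0: frame=0x30 idx=1 entry=0x31007 [P=1 RW=1 US=1 PS=0]
  L1: frame=0x31 idx=5 entry=0x33007 [P=1 RW=1 US=1 PS=0]
  → PA=0x338A1  (2 entries read)
#1 VA=0x101D213 (w,user):
  L0: frame=0x30 idx=8 entry=0x36007 [P=1 RW=1 US=1 PS=0]
  L1: frame=0x36 idx=29 entry=0x3A003 [P=1 RW=1 US=0 PS=0]
  ✗ PROTECTION_VIOLATION  [2 reads]
#2 VA=0x281C554 (w,user):
  L0: frame=0x30 idx=20 entry=0x3E007 [P=1 RW=1 US=1 PS=0]
  L1: frame=0x3E idx=28 entry=0x3F007 [P=1 RW=1 US=1 PS=0]
  → PA=0x3F554  (2 entries read)
#3 VA=0xA1DE81 (w,kernel):
  L0: frame=0x30 idx=5 entry=0x40007 [P=1 RW=1 US=1 PS=0]
  L1: frame=0x40 idx=29 entry=0x42007 [P=1 RW=1 US=1 PS=0]
  → PA=0x42E81  (2 entries read)

Access #2 fault: NONE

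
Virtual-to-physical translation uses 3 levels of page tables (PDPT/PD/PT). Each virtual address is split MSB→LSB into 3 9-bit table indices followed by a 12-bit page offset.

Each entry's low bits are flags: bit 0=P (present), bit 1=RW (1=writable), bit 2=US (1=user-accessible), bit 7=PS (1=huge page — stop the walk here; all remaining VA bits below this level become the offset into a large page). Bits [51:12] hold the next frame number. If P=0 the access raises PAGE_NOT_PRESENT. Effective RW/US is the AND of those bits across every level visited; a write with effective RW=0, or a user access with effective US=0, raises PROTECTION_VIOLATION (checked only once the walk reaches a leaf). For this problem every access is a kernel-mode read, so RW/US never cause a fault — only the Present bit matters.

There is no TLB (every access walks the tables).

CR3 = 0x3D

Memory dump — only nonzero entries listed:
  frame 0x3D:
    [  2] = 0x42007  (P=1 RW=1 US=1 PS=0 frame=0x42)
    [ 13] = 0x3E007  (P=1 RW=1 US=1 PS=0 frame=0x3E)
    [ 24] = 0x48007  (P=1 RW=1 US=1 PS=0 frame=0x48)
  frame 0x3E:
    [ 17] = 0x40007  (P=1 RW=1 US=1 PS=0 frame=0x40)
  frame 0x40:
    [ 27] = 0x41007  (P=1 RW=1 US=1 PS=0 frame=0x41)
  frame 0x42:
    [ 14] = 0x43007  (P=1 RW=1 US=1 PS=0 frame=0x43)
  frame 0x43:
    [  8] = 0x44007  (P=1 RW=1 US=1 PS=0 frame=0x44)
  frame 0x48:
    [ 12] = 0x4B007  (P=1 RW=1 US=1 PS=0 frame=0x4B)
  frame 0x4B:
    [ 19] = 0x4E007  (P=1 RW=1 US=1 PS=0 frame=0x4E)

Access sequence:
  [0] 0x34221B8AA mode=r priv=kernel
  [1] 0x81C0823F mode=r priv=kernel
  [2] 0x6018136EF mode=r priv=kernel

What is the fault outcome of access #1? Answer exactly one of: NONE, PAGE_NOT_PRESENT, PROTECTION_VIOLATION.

Trace:
#0 VA=0x34221B8AA (r,kernel):
  L0: frame=0x3D idx=13 entry=0x3E007 [P=1 RW=1 US=1 PS=0]
  L1: frame=0x3E idx=17 entry=0x40007 [P=1 RW=1 US=1 PS=0]
  L2: frame=0x40 idx=27 entry=0x41007 [P=1 RW=1 US=1 PS=0]
  → PA=0x418AA  (3 entries read)
#1 VA=0x81C0823F (r,kernel):
  L0: frame=0x3D idx=2 entry=0x42007 [P=1 RW=1 US=1 PS=0]
  L1: frame=0x42 idx=14 entry=0x43007 [P=1 RW=1 US=1 PS=0]
  L2: frame=0x43 idx=8 entry=0x44007 [P=1 RW=1 US=1 PS=0]
  → PA=0x4423F  (3 entries read)
#2 VA=0x6018136EF (r,kernel):
  L0: frame=0x3D idx=24 entry=0x48007 [P=1 RW=1 US=1 PS=0]
  L1: frame=0x48 idx=12 entry=0x4B007 [P=1 RW=1 US=1 PS=0]
  L2: frame=0x4B idx=19 entry=0x4E007 [P=1 RW=1 US=1 PS=0]
  → PA=0x4E6EF  (3 entries read)

Access #1 fault: NONE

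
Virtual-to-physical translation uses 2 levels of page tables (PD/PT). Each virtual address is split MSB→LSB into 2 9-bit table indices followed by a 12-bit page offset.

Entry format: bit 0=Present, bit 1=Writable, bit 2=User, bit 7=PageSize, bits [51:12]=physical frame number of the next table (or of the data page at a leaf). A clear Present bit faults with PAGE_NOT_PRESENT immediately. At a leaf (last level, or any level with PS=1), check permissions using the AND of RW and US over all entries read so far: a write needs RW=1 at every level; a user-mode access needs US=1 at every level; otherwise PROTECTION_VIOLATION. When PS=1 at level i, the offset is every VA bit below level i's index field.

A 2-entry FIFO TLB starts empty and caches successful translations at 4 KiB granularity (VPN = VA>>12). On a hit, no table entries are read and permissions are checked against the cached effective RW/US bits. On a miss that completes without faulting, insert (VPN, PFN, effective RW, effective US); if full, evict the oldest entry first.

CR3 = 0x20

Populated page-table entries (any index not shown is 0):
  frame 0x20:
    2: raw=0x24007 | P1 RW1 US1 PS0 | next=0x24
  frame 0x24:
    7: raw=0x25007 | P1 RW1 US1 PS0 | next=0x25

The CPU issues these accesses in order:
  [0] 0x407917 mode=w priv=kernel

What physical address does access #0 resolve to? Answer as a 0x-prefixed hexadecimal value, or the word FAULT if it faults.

Per-access translation:
#0 VA=0x407917 (w,kernel):
  lvl0: tbl 0x20, slot 2 ⇒ 0x24007 (P1/RW1/US1/PS0)
  lvl1: tbl 0x24, slot 7 ⇒ 0x25007 (P1/RW1/US1/PS0)
  ✓ 0x25917  — 2 lookups

Access #0 PA: 0x25917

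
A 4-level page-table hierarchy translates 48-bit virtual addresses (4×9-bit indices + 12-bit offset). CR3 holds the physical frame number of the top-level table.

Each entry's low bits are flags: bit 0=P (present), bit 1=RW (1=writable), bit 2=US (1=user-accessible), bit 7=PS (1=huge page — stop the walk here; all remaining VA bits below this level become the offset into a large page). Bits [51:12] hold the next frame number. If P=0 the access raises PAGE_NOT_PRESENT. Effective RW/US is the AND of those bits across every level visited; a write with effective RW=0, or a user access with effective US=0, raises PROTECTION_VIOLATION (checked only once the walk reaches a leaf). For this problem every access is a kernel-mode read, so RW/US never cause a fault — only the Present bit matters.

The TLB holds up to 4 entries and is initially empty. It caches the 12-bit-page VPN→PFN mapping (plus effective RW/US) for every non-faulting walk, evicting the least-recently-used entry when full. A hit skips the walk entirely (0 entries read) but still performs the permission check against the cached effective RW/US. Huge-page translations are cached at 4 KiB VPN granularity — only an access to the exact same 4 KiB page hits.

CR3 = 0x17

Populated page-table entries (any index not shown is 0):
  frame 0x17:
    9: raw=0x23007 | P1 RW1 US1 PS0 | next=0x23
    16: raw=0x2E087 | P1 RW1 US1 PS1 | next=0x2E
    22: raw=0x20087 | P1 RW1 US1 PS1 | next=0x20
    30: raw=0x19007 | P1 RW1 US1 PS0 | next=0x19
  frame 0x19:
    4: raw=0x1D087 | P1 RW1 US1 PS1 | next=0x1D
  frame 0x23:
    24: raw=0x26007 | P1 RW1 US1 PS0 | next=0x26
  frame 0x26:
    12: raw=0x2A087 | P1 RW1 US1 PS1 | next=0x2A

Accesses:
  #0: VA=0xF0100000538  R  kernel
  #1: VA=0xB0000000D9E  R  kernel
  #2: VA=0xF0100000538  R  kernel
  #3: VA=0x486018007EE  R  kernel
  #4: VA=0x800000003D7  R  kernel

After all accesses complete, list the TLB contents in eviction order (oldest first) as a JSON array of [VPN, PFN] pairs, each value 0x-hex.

Walk each access:
#0 VA=0xF0100000538 (r,kernel):
  lvl0: tbl 0x17, slot 30 ⇒ 0x19007 (P1/RW1/US1/PS0)
  lvl1: tbl 0x19, slot 4 ⇒ 0x1D087 (P1/RW1/US1/PS1)
  → PA=0x1D538 (huge @L1)  (2 entries read)
#1 VA=0xB0000000D9E (r,kernel):
  lvl0: tbl 0x17, slot 22 ⇒ 0x20087 (P1/RW1/US1/PS1)
  → PA=0x20D9E (huge @L0)  (1 entries read)
#2 VA=0xF0100000538 (r,kernel):
  TLB hit vpn=0xF0100000 → PA=0x1D538
#3 VA=0x486018007EE (r,kernel):
  lvl0: tbl 0x17, slot 9 ⇒ 0x23007 (P1/RW1/US1/PS0)
  lvl1: tbl 0x23, slot 24 ⇒ 0x26007 (P1/RW1/US1/PS0)
  lvl2: tbl 0x26, slot 12 ⇒ 0x2A087 (P1/RW1/US1/PS1)
  → PA=0x2A7EE (huge @L2)  (3 entries read)
#4 VA=0x800000003D7 (r,kernel):
  lvl0: tbl 0x17, slot 16 ⇒ 0x2E087 (P1/RW1/US1/PS1)
  → PA=0x2E3D7 (huge @L0)  (1 entries read)

TLB: [["0xB0000000", "0x20"], ["0xF0100000", "0x1D"], ["0x48601800", "0x2A"], ["0x80000000", "0x2E"]]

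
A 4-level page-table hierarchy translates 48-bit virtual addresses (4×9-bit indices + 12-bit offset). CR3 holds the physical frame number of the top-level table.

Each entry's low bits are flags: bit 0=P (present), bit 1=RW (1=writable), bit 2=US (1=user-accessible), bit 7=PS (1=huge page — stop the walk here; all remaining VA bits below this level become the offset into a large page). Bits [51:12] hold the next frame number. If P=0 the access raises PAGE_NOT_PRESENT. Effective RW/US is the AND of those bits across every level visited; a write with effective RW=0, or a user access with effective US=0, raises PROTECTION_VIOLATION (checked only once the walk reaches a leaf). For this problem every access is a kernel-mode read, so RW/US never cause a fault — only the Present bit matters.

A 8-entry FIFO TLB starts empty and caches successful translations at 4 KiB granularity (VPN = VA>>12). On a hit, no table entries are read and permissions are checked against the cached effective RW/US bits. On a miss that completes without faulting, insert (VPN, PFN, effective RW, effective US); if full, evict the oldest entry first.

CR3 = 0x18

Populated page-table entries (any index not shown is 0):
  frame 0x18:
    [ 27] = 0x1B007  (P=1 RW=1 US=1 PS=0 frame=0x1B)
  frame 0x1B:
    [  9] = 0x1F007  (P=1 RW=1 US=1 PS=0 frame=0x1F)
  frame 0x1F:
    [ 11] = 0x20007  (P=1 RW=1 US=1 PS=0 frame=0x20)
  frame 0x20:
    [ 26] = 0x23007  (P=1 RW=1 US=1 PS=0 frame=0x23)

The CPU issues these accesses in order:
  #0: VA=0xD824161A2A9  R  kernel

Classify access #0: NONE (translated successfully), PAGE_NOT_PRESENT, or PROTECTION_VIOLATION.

Per-access translation:
#0 VA=0xD824161A2A9 (r,kernel):
  L0: frame=0x18 idx=27 entry=0x1B007 [P=1 RW=1 US=1 PS=0]
  L1: frame=0x1B idx=9 entry=0x1F007 [P=1 RW=1 US=1 PS=0]
  L2: frame=0x1F idx=11 entry=0x20007 [P=1 RW=1 US=1 PS=0]
  L3: frame=0x20 idx=26 entry=0x23007 [P=1 RW=1 US=1 PS=0]
  ⇒ phys 0x232A9  [4 reads]

Access #0 fault: NONE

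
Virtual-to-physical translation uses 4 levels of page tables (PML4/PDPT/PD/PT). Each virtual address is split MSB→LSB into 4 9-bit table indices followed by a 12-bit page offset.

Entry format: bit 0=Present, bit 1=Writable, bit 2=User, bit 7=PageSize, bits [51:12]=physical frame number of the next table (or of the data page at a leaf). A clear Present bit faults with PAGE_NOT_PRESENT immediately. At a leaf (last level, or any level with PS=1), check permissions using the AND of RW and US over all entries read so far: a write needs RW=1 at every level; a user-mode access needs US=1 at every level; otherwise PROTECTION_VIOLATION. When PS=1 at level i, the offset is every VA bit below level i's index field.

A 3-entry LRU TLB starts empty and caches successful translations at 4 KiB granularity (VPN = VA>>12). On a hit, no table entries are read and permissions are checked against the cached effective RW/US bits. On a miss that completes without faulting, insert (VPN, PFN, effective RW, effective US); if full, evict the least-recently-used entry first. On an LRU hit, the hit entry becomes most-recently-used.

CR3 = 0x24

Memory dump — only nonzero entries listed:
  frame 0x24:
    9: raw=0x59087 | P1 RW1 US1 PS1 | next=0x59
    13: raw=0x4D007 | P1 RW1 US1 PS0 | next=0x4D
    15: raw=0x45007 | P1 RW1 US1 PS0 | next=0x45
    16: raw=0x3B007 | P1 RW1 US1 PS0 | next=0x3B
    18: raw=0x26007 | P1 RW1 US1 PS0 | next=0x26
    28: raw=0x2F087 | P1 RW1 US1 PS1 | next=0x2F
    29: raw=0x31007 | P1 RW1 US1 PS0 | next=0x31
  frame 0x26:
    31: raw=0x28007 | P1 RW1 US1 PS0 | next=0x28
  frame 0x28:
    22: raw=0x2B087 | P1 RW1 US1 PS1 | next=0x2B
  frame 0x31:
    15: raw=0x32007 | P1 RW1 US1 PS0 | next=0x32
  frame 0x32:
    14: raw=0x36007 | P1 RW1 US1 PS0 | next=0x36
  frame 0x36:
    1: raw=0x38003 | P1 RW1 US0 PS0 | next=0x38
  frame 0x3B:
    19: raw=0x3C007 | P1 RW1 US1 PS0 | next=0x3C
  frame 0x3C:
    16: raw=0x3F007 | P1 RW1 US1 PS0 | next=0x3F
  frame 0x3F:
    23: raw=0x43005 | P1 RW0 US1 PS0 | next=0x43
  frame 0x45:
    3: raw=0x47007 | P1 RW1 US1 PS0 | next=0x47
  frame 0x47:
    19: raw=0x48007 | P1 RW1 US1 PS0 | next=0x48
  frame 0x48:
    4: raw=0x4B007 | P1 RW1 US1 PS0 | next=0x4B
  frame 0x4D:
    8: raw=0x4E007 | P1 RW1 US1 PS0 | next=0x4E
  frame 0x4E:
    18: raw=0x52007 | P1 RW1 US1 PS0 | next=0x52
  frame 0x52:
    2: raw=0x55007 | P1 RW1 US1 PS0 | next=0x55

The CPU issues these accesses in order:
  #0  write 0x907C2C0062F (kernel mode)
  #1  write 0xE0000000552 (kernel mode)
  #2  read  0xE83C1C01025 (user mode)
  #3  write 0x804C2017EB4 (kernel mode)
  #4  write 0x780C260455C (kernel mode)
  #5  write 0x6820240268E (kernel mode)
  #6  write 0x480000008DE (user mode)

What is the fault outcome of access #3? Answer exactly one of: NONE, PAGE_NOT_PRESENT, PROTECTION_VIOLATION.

Trace:
#0 VA=0x907C2C0062F (w,kernel):
  lvl0: tbl 0x24, slot 18 ⇒ 0x26007 (P1/RW1/US1/PS0)
  lvl1: tbl 0x26, slot 31 ⇒ 0x28007 (P1/RW1/US1/PS0)
  lvl2: tbl 0x28, slot 22 ⇒ 0x2B087 (P1/RW1/US1/PS1)
  → PA=0x2B62F (huge @L2)  (3 entries read)
#1 VA=0xE0000000552 (w,kernel):
  lvl0: tbl 0x24, slot 28 ⇒ 0x2F087 (P1/RW1/US1/PS1)
  → PA=0x2F552 (huge @L0)  (1 entries read)
#2 VA=0xE83C1C01025 (r,user):
  lvl0: tbl 0x24, slot 29 ⇒ 0x31007 (P1/RW1/US1/PS0)
  lvl1: tbl 0x31, slot 15 ⇒ 0x32007 (P1/RW1/US1/PS0)
  lvl2: tbl 0x32, slot 14 ⇒ 0x36007 (P1/RW1/US1/PS0)
  lvl3: tbl 0x36, slot 1 ⇒ 0x38003 (P1/RW1/US0/PS0)
  → PROTECTION_VIOLATION  (4 entries read)
#3 VA=0x804C2017EB4 (w,kernel):
  lvl0: tbl 0x24, slot 16 ⇒ 0x3B007 (P1/RW1/US1/PS0)
  lvl1: tbl 0x3B, slot 19 ⇒ 0x3C007 (P1/RW1/US1/PS0)
  lvl2: tbl 0x3C, slot 16 ⇒ 0x3F007 (P1/RW1/US1/PS0)
  lvl3: tbl 0x3F, slot 23 ⇒ 0x43005 (P1/RW0/US1/PS0)
  → PROTECTION_VIOLATION  (4 entries read)
#4 VA=0x780C260455C (w,kernel):
  lvl0: tbl 0x24, slot 15 ⇒ 0x45007 (P1/RW1/US1/PS0)
  lvl1: tbl 0x45, slot 3 ⇒ 0x47007 (P1/RW1/US1/PS0)
  lvl2: tbl 0x47, slot 19 ⇒ 0x48007 (P1/RW1/US1/PS0)
  lvl3: tbl 0x48, slot 4 ⇒ 0x4B007 (P1/RW1/US1/PS0)
  → PA=0x4B55C  (4 entries read)
#5 VA=0x6820240268E (w,kernel):
  lvl0: tbl 0x24, slot 13 ⇒ 0x4D007 (P1/RW1/US1/PS0)
  lvl1: tbl 0x4D, slot 8 ⇒ 0x4E007 (P1/RW1/US1/PS0)
  lvl2: tbl 0x4E, slot 18 ⇒ 0x52007 (P1/RW1/US1/PS0)
  lvl3: tbl 0x52, slot 2 ⇒ 0x55007 (P1/RW1/US1/PS0)
  → PA=0x5568E  (4 entries read)
#6 VA=0x480000008DE (w,user):
  lvl0: tbl 0x24, slot 9 ⇒ 0x59087 (P1/RW1/US1/PS1)
  → PA=0x598DE (huge @L0)  (1 entries read)

Access #3 fault: PROTECTION_VIOLATION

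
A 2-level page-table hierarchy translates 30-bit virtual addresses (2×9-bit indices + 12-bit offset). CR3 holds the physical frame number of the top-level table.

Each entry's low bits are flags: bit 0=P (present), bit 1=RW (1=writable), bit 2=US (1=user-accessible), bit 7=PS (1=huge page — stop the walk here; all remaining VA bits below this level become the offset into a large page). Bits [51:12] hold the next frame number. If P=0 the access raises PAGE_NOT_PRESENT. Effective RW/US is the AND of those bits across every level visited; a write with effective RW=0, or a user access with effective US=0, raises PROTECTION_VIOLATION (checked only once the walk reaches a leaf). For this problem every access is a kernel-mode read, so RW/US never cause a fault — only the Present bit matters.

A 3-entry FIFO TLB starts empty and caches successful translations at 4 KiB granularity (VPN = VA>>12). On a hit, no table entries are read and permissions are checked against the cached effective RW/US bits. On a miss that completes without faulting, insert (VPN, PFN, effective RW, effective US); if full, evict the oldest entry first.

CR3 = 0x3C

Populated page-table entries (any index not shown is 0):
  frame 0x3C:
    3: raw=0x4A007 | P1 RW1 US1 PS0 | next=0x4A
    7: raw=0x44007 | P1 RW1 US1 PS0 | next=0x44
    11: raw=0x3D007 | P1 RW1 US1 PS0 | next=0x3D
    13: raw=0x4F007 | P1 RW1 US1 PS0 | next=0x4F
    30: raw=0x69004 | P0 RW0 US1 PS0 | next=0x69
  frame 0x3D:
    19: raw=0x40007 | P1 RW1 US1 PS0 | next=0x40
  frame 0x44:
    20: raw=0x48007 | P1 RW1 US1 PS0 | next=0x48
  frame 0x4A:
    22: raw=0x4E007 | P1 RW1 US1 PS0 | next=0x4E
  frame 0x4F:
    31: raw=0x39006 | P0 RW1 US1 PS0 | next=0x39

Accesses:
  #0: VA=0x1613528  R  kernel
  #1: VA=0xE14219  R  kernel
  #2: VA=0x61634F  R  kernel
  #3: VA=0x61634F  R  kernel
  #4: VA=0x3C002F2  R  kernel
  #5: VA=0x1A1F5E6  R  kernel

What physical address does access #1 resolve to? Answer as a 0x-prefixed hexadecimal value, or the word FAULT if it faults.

Per-access translation:
#0 VA=0x1613528 (r,kernel):
  L0: frame=0x3C idx=11 entry=0x3D007 [P=1 RW=1 US=1 PS=0]
  L1: frame=0x3D idx=19 entry=0x40007 [P=1 RW=1 US=1 PS=0]
  ⇒ phys 0x40528  [2 reads]
#1 VA=0xE14219 (r,kernel):
  L0: frame=0x3C idx=7 entry=0x44007 [P=1 RW=1 US=1 PS=0]
  L1: frame=0x44 idx=20 entry=0x48007 [P=1 RW=1 US=1 PS=0]
  ⇒ phys 0x48219  [2 reads]
#2 VA=0x61634F (r,kernel):
  L0: frame=0x3C idx=3 entry=0x4A007 [P=1 RW=1 US=1 PS=0]
  L1: frame=0x4A idx=22 entry=0x4E007 [P=1 RW=1 US=1 PS=0]
  ⇒ phys 0x4E34F  [2 reads]
#3 VA=0x61634F (r,kernel):
  TLB hit vpn=0x616 → PA=0x4E34F
#4 VA=0x3C002F2 (r,kernel):
  L0: frame=0x3C idx=30 entry=0x69004 [P=0 RW=0 US=1 PS=0]
  ⇒ fault: PAGE_NOT_PRESENT  — 1 lookups
#5 VA=0x1A1F5E6 (r,kernel):
  L0: frame=0x3C idx=13 entry=0x4F007 [P=1 RW=1 US=1 PS=0]
  L1: frame=0x4F idx=31 entry=0x39006 [P=0 RW=1 US=1 PS=0]
  ⇒ fault: PAGE_NOT_PRESENT  — 2 lookups

Access #1 PA: 0x48219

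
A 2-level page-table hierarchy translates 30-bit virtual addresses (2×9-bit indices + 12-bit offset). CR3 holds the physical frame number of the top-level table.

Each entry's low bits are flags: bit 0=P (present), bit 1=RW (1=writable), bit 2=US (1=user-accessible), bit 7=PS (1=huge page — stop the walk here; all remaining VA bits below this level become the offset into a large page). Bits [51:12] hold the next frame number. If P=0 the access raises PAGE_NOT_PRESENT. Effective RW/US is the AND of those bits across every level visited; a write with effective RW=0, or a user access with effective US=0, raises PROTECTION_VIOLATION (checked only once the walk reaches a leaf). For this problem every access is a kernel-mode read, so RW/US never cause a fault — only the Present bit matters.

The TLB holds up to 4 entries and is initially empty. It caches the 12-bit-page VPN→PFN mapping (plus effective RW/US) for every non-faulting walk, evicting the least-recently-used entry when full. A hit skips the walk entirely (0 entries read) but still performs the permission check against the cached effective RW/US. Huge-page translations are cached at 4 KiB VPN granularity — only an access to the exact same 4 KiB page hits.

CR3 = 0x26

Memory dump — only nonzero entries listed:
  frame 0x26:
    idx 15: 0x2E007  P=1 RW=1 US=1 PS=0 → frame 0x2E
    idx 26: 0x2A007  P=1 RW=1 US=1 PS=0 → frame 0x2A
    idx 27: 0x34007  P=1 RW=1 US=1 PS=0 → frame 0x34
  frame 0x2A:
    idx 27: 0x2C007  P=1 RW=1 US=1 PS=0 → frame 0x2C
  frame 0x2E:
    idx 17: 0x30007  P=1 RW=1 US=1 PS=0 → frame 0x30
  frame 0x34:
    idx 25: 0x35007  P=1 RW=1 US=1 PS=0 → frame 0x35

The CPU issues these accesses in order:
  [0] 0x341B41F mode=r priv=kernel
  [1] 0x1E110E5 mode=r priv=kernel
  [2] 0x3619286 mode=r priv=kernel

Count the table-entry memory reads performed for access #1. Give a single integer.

Walk each access:
#0 VA=0x341B41F (r,kernel):
  L0 @0x26[26] → 0x2A007  P=1,RW=1,US=1,PS=0
  L1 @0x2A[27] → 0x2C007  P=1,RW=1,US=1,PS=0
  → PA=0x2C41F  (2 entries read)
#1 VA=0x1E110E5 (r,kernel):
  L0 @0x26[15] → 0x2E007  P=1,RW=1,US=1,PS=0
  L1 @0x2E[17] → 0x30007  P=1,RW=1,US=1,PS=0
  → PA=0x300E5  (2 entries read)
#2 VA=0x3619286 (r,kernel):
  L0 @0x26[27] → 0x34007  P=1,RW=1,US=1,PS=0
  L1 @0x34[25] → 0x35007  P=1,RW=1,US=1,PS=0
  → PA=0x35286  (2 entries read)

Entries read for #1: 2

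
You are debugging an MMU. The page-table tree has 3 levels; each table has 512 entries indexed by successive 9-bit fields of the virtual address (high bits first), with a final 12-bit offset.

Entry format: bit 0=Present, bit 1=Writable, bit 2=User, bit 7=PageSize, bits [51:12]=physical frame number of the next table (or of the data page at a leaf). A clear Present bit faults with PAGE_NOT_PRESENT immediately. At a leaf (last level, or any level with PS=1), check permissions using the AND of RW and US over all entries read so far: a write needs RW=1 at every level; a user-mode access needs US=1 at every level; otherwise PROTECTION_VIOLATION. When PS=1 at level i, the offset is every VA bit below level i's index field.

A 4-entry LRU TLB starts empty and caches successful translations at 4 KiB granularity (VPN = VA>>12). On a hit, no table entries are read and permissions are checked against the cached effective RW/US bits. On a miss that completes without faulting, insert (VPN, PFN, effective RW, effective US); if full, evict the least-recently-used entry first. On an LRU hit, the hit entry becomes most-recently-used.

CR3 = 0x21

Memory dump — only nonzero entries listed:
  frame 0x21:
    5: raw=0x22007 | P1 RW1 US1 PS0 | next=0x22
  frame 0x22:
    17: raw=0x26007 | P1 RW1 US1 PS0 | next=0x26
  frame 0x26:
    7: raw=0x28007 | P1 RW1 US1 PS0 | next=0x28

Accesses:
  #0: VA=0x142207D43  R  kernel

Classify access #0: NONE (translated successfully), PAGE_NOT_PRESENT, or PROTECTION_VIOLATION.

Trace:
#0 VA=0x142207D43 (r,kernel):
  lvl0: tbl 0x21, slot 5 ⇒ 0x22007 (P1/RW1/US1/PS0)
  lvl1: tbl 0x22, slot 17 ⇒ 0x26007 (P1/RW1/US1/PS0)
  lvl2: tbl 0x26, slot 7 ⇒ 0x28007 (P1/RW1/US1/PS0)
  ✓ 0x28D43  — 3 lookups

Access #0 fault: NONE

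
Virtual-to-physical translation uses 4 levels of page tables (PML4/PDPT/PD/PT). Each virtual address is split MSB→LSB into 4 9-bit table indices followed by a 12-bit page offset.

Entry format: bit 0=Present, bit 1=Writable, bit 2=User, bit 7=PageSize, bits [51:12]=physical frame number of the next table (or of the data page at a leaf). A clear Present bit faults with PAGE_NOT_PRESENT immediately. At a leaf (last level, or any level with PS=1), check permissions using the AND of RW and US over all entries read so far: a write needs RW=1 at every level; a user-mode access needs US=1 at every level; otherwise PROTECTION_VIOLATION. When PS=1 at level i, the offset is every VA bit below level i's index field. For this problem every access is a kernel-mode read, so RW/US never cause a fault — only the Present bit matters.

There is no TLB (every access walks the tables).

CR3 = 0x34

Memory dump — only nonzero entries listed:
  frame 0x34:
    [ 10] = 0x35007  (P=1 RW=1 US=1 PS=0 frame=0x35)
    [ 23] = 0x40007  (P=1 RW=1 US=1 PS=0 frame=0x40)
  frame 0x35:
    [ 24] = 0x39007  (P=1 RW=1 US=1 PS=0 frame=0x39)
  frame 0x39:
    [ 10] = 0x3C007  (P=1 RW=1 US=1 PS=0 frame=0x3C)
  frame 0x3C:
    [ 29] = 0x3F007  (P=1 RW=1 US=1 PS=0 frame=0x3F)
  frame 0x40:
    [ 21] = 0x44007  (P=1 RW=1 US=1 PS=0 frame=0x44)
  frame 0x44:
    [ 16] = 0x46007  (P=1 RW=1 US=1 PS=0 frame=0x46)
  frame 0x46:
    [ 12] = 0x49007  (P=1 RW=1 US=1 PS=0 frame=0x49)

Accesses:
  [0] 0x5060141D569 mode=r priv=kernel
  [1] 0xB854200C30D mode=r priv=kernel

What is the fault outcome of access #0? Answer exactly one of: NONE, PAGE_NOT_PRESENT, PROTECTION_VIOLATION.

Trace:
#0 VA=0x5060141D569 (r,kernel):
  L0 @0x34[10] → 0x35007  P=1,RW=1,US=1,PS=0
  L1 @0x35[24] → 0x39007  P=1,RW=1,US=1,PS=0
  L2 @0x39[10] → 0x3C007  P=1,RW=1,US=1,PS=0
  L3 @0x3C[29] → 0x3F007  P=1,RW=1,US=1,PS=0
  ✓ 0x3F569  — 4 lookups
#1 VA=0xB854200C30D (r,kernel):
  L0 @0x34[23] → 0x40007  P=1,RW=1,US=1,PS=0
  L1 @0x40[21] → 0x44007  P=1,RW=1,US=1,PS=0
  L2 @0x44[16] → 0x46007  P=1,RW=1,US=1,PS=0
  L3 @0x46[12] → 0x49007  P=1,RW=1,US=1,PS=0
  ✓ 0x4930D  — 4 lookups

Access #0 fault: NONE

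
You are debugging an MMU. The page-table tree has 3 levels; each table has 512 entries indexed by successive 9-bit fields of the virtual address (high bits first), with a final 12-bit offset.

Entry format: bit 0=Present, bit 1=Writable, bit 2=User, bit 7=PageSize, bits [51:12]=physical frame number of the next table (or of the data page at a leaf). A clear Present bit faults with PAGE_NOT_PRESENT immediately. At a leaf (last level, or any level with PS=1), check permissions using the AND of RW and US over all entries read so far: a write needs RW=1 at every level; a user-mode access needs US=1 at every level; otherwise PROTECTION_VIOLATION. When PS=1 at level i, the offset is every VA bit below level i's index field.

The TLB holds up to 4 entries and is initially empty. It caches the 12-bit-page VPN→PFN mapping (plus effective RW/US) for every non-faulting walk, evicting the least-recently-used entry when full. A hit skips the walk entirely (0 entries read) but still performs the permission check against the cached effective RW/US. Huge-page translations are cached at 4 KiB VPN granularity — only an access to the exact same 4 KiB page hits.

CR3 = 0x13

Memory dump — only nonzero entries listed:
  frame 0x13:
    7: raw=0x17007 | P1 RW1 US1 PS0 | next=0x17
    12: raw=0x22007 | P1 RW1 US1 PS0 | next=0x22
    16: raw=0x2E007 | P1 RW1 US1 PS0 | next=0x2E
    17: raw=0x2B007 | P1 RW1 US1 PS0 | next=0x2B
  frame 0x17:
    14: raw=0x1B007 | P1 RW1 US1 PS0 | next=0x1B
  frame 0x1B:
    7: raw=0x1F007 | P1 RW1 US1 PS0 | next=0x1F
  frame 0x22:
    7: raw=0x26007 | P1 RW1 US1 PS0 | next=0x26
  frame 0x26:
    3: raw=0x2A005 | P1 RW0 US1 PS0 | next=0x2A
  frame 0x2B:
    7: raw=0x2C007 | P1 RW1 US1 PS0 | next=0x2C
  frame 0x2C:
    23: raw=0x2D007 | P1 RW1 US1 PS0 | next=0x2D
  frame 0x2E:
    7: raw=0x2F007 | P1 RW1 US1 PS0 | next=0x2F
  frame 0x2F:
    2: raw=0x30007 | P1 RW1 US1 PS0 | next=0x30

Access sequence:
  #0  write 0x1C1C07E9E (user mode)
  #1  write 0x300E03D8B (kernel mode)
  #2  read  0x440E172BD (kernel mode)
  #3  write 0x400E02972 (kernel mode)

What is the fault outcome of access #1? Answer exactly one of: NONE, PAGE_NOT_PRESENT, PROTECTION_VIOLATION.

Trace:
#0 VA=0x1C1C07E9E (w,user):
  L0: frame=0x13 idx=7 entry=0x17007 [P=1 RW=1 US=1 PS=0]
  L1: frame=0x17 idx=14 entry=0x1B007 [P=1 RW=1 US=1 PS=0]
  L2: frame=0x1B idx=7 entry=0x1F007 [P=1 RW=1 US=1 PS=0]
  → PA=0x1FE9E  (3 entries read)
#1 VA=0x300E03D8B (w,kernel):
  L0: frame=0x13 idx=12 entry=0x22007 [P=1 RW=1 US=1 PS=0]
  L1: frame=0x22 idx=7 entry=0x26007 [P=1 RW=1 US=1 PS=0]
  L2: frame=0x26 idx=3 entry=0x2A005 [P=1 RW=0 US=1 PS=0]
  ✗ PROTECTION_VIOLATION  [3 reads]
#2 VA=0x440E172BD (r,kernel):
  L0: frame=0x13 idx=17 entry=0x2B007 [P=1 RW=1 US=1 PS=0]
  L1: frame=0x2B idx=7 entry=0x2C007 [P=1 RW=1 US=1 PS=0]
  L2: frame=0x2C idx=23 entry=0x2D007 [P=1 RW=1 US=1 PS=0]
  → PA=0x2D2BD  (3 entries read)
#3 VA=0x400E02972 (w,kernel):
  L0: frame=0x13 idx=16 entry=0x2E007 [P=1 RW=1 US=1 PS=0]
  L1: frame=0x2E idx=7 entry=0x2F007 [P=1 RW=1 US=1 PS=0]
  L2: frame=0x2F idx=2 entry=0x30007 [P=1 RW=1 US=1 PS=0]
  → PA=0x30972  (3 entries read)

Access #1 fault: PROTECTION_VIOLATION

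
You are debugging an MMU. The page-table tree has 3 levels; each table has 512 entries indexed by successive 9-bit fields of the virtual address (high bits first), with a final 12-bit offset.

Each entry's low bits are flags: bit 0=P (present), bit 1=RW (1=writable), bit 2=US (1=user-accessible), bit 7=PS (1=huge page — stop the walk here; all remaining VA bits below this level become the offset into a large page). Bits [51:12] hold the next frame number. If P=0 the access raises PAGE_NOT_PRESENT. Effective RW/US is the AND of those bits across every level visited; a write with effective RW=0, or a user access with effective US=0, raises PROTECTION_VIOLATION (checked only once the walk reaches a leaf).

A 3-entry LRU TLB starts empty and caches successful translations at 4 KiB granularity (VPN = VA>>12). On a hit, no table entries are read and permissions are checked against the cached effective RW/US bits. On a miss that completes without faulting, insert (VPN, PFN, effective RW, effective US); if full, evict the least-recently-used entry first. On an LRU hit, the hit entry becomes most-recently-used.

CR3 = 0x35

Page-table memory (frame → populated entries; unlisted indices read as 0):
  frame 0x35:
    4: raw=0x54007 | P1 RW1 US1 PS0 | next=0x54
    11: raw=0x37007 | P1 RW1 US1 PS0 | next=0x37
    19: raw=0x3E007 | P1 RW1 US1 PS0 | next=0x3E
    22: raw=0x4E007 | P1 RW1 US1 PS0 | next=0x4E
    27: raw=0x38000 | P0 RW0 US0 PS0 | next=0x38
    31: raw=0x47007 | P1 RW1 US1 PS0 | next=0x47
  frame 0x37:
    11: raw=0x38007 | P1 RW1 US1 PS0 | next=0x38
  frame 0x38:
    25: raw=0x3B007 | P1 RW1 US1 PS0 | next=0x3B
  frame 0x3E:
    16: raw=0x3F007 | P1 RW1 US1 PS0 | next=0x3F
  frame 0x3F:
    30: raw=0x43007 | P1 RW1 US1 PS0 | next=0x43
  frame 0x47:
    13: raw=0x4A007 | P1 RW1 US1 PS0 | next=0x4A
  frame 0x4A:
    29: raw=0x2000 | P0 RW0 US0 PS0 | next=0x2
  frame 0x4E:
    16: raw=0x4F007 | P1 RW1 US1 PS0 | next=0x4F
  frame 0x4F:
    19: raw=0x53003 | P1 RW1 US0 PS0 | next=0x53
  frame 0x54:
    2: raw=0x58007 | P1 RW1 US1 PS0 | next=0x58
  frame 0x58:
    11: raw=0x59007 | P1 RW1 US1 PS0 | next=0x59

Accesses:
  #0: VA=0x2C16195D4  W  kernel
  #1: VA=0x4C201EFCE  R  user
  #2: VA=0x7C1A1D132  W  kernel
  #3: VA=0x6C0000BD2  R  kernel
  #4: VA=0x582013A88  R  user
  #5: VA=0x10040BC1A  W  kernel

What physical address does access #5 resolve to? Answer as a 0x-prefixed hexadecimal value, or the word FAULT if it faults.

Trace:
#0 VA=0x2C16195D4 (w,kernel):
  [0] read 0x35 idx=11: raw=0x37007 flags P=1 W=1 U=1 S=0
  [1] read 0x37 idx=11: raw=0x38007 flags P=1 W=1 U=1 S=0
  [2] read 0x38 idx=25: raw=0x3B007 flags P=1 W=1 U=1 S=0
  → PA=0x3B5D4  (3 entries read)
#1 VA=0x4C201EFCE (r,user):
  [0] read 0x35 idx=19: raw=0x3E007 flags P=1 W=1 U=1 S=0
  [1] read 0x3E idx=16: raw=0x3F007 flags P=1 W=1 U=1 S=0
  [2] read 0x3F idx=30: raw=0x43007 flags P=1 W=1 U=1 S=0
  → PA=0x43FCE  (3 entries read)
#2 VA=0x7C1A1D132 (w,kernel):
  [0] read 0x35 idx=31: raw=0x47007 flags P=1 W=1 U=1 S=0
  [1] read 0x47 idx=13: raw=0x4A007 flags P=1 W=1 U=1 S=0
  [2] read 0x4A idx=29: raw=0x2000 flags P=0 W=0 U=0 S=0
  → PAGE_NOT_PRESENT  (3 entries read)
#3 VA=0x6C0000BD2 (r,kernel):
  [0] read 0x35 idx=27: raw=0x38000 flags P=0 W=0 U=0 S=0
  → PAGE_NOT_PRESENT  (1 entries read)
#4 VA=0x582013A88 (r,user):
  [0] read 0x35 idx=22: raw=0x4E007 flags P=1 W=1 U=1 S=0
  [1] read 0x4E idx=16: raw=0x4F007 flags P=1 W=1 U=1 S=0
  [2] read 0x4F idx=19: raw=0x53003 flags P=1 W=1 U=0 S=0
  → PROTECTION_VIOLATION  (3 entries read)
#5 VA=0x10040BC1A (w,kernel):
  [0] read 0x35 idx=4: raw=0x54007 flags P=1 W=1 U=1 S=0
  [1] read 0x54 idx=2: raw=0x58007 flags P=1 W=1 U=1 S=0
  [2] read 0x58 idx=11: raw=0x59007 flags P=1 W=1 U=1 S=0
  → PA=0x59C1A  (3 entries read)

Access #5 PA: 0x59C1A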